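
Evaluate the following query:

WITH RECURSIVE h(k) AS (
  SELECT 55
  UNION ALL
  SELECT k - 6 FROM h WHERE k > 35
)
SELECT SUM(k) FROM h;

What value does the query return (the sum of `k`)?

Base: k=55.
Iteration 1: 55 > 35 holds -> k = 55 - 6 = 49.
Iteration 2: 49 > 35 holds -> k = 49 - 6 = 43.
Iteration 3: 43 > 35 holds -> k = 43 - 6 = 37.
Iteration 4: 37 > 35 holds -> k = 37 - 6 = 31.
Iteration 5: 31 > 35 fails; recursion stops.
SUM(k) = 55 + 49 + 43 + 37 + 31 = 215.

215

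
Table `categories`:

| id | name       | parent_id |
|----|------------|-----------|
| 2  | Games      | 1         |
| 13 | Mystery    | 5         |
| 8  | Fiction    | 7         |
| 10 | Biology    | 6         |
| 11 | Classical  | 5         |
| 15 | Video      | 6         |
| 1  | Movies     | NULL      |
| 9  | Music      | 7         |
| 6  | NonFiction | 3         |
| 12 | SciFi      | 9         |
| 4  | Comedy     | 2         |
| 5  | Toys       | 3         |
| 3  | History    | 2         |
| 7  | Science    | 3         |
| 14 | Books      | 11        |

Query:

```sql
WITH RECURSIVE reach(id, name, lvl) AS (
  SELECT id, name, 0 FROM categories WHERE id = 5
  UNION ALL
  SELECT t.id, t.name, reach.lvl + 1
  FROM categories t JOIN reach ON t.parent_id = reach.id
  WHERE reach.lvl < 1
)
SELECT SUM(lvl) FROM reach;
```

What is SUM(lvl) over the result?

2

Base: id=5 (Toys) at lvl 0.
Iteration 1: rows with parent_id in {5} -> Classical (id 11, lvl 1), Mystery (id 13, lvl 1).
Iteration 2: lvl < 1 fails for all current rows; recursion stops.
SUM(lvl) = 0 + 1 + 1 = 2.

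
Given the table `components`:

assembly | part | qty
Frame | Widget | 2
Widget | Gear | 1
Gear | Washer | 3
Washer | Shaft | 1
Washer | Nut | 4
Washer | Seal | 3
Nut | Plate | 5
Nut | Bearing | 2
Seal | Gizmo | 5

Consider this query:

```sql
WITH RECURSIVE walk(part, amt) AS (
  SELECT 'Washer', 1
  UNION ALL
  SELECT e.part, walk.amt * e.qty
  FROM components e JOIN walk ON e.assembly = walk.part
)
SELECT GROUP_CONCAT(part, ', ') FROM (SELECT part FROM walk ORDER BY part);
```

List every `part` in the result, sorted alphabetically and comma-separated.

Bearing, Gizmo, Nut, Plate, Seal, Shaft, Washer

Base: (Washer, amt=1).
Iteration 1: components of {Washer} -> Nut = 1*4 = 4, Seal = 1*3 = 3, Shaft = 1*1 = 1.
Iteration 2: components of {Nut,Seal,Shaft} -> Bearing = 4*2 = 8, Gizmo = 3*5 = 15, Plate = 4*5 = 20.
Iteration 3: no further components; recursion stops.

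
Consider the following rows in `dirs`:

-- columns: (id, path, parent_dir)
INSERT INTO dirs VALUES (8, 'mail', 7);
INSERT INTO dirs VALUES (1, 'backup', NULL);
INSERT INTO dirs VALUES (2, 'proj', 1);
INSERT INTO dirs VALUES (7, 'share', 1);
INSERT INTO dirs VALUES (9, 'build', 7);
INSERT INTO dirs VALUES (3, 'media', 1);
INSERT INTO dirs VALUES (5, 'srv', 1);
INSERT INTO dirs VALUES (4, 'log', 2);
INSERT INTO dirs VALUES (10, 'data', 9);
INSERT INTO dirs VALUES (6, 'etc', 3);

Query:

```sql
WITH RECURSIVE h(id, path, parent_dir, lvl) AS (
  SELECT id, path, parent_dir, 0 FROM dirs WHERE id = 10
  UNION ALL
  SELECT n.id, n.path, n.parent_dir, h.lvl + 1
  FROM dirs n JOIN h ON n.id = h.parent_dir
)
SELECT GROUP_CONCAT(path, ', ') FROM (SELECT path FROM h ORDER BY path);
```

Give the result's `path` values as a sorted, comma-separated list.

Base: id=10 (data), parent_dir=9, lvl 0.
Iteration 1: join on id=9 -> build (id 9, parent_dir=7, lvl 1).
Iteration 2: join on id=7 -> share (id 7, parent_dir=1, lvl 2).
Iteration 3: join on id=1 -> backup (id 1, parent_dir=NULL, lvl 3).
Iteration 4: parent_dir is NULL; no match; recursion stops.

backup, build, data, share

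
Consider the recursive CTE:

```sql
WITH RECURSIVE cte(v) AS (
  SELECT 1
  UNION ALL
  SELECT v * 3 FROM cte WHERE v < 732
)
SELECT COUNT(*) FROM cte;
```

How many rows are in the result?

Base: v=1.
Iteration 1: 1 < 732 holds -> v = 1 * 3 = 3.
Iteration 2: 3 < 732 holds -> v = 3 * 3 = 9.
Iteration 3: 9 < 732 holds -> v = 9 * 3 = 27.
Iteration 4: 27 < 732 holds -> v = 27 * 3 = 81.
Iteration 5: 81 < 732 holds -> v = 81 * 3 = 243.
Iteration 6: 243 < 732 holds -> v = 243 * 3 = 729.
Iteration 7: 729 < 732 holds -> v = 729 * 3 = 2187.
Iteration 8: 2187 < 732 fails; recursion stops.
Total rows emitted: 8.

8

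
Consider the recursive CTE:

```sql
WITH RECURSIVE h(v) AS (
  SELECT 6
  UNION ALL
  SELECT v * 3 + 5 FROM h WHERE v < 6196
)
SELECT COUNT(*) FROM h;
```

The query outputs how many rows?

8

Base: v=6.
Iteration 1: 6 < 6196 holds -> v = 6 * 3 + 5 = 23.
Iteration 2: 23 < 6196 holds -> v = 23 * 3 + 5 = 74.
Iteration 3: 74 < 6196 holds -> v = 74 * 3 + 5 = 227.
Iteration 4: 227 < 6196 holds -> v = 227 * 3 + 5 = 686.
Iteration 5: 686 < 6196 holds -> v = 686 * 3 + 5 = 2063.
Iteration 6: 2063 < 6196 holds -> v = 2063 * 3 + 5 = 6194.
Iteration 7: 6194 < 6196 holds -> v = 6194 * 3 + 5 = 18587.
Iteration 8: 18587 < 6196 fails; recursion stops.
Total rows emitted: 8.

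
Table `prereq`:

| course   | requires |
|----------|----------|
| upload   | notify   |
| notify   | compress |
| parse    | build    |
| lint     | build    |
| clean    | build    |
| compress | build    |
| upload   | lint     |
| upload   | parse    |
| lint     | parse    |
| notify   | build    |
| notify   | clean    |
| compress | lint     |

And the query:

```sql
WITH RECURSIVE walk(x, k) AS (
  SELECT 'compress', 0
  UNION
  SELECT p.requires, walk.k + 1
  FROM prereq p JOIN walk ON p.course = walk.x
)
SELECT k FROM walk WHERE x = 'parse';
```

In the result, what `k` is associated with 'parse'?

2

Base: (compress, k=0).
Iteration 1: edges from {compress} -> (build, k=1), (lint, k=1).
Iteration 2: edges from {build,lint} -> (build, k=2), (parse, k=2).
Iteration 3: edges from {build,parse} -> (build, k=3).
Iteration 4: no outgoing edges from {build}; recursion stops.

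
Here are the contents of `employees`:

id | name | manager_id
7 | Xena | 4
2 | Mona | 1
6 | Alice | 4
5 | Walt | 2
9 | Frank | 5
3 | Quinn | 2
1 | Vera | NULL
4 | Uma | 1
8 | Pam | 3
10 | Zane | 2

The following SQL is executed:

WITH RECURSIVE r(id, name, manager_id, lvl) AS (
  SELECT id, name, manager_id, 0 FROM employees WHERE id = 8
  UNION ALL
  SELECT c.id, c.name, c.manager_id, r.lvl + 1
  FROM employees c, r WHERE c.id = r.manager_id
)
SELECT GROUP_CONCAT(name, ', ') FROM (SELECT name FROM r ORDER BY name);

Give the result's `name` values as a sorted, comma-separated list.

Base: id=8 (Pam), manager_id=3, lvl 0.
Iteration 1: join on id=3 -> Quinn (id 3, manager_id=2, lvl 1).
Iteration 2: join on id=2 -> Mona (id 2, manager_id=1, lvl 2).
Iteration 3: join on id=1 -> Vera (id 1, manager_id=NULL, lvl 3).
Iteration 4: manager_id is NULL; no match; recursion stops.

Mona, Pam, Quinn, Vera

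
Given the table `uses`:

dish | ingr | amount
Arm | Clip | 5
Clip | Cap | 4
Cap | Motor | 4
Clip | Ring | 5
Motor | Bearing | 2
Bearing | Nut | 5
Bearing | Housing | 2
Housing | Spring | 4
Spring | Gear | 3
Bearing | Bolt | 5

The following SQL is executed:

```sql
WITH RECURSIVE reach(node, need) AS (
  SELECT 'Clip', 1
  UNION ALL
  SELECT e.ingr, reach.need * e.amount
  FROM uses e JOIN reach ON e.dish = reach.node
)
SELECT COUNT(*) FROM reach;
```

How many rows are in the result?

10

Base: (Clip, need=1).
Iteration 1: components of {Clip} -> Cap = 1*4 = 4, Ring = 1*5 = 5.
Iteration 2: components of {Cap,Ring} -> Motor = 4*4 = 16.
Iteration 3: components of {Motor} -> Bearing = 16*2 = 32.
Iteration 4: components of {Bearing} -> Bolt = 32*5 = 160, Housing = 32*2 = 64, Nut = 32*5 = 160.
Iteration 5: components of {Bolt,Housing,Nut} -> Spring = 64*4 = 256.
Iteration 6: components of {Spring} -> Gear = 256*3 = 768.
Iteration 7: no further components; recursion stops.
Total rows emitted: 10.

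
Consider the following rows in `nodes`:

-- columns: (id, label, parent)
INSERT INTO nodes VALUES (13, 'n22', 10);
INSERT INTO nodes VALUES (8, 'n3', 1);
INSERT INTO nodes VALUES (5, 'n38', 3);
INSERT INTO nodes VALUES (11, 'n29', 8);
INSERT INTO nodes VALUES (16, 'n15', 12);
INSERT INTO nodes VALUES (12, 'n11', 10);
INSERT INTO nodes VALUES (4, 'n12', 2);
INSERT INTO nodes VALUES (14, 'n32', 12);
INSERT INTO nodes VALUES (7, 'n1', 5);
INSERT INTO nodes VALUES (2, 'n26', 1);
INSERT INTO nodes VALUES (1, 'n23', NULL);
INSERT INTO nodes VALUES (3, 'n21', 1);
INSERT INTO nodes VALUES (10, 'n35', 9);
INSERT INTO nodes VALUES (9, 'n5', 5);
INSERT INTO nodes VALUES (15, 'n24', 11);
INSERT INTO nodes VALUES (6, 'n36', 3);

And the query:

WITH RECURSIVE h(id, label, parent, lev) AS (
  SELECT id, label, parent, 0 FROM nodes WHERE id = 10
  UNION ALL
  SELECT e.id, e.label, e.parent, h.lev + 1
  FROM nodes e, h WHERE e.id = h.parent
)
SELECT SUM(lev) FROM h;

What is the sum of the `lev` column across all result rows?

Base: id=10 (n35), parent=9, lev 0.
Iteration 1: join on id=9 -> n5 (id 9, parent=5, lev 1).
Iteration 2: join on id=5 -> n38 (id 5, parent=3, lev 2).
Iteration 3: join on id=3 -> n21 (id 3, parent=1, lev 3).
Iteration 4: join on id=1 -> n23 (id 1, parent=NULL, lev 4).
Iteration 5: parent is NULL; no match; recursion stops.
SUM(lev) = 0 + 1 + 2 + 3 + 4 = 10.

10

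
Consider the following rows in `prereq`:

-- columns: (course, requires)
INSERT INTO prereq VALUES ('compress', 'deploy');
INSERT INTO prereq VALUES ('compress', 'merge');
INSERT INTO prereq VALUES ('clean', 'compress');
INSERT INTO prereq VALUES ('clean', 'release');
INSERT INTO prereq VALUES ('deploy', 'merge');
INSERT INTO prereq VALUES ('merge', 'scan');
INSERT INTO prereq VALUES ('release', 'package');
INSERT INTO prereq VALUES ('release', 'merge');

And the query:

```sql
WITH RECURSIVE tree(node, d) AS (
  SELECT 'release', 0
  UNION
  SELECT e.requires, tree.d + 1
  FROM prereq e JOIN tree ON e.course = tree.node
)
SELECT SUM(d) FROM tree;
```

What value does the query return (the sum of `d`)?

Base: (release, d=0).
Iteration 1: edges from {release} -> (merge, d=1), (package, d=1).
Iteration 2: edges from {merge,package} -> (scan, d=2).
Iteration 3: no outgoing edges from {scan}; recursion stops.
SUM(d) = 0 + 1 + 1 + 2 = 4.

4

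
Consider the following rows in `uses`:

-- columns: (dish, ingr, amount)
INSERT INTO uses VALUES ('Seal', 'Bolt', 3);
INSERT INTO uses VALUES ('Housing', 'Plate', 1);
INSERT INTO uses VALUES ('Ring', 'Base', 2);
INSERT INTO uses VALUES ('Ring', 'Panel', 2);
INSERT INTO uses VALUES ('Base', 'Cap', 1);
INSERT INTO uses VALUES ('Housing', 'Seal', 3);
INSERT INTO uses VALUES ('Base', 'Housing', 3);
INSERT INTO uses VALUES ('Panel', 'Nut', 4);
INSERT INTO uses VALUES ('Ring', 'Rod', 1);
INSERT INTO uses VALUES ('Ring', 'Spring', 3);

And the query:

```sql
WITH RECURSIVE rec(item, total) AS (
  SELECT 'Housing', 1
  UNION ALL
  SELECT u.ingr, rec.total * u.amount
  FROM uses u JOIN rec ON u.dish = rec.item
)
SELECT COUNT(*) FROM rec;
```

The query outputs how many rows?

4

Base: (Housing, total=1).
Iteration 1: components of {Housing} -> Plate = 1*1 = 1, Seal = 1*3 = 3.
Iteration 2: components of {Plate,Seal} -> Bolt = 3*3 = 9.
Iteration 3: no further components; recursion stops.
Total rows emitted: 4.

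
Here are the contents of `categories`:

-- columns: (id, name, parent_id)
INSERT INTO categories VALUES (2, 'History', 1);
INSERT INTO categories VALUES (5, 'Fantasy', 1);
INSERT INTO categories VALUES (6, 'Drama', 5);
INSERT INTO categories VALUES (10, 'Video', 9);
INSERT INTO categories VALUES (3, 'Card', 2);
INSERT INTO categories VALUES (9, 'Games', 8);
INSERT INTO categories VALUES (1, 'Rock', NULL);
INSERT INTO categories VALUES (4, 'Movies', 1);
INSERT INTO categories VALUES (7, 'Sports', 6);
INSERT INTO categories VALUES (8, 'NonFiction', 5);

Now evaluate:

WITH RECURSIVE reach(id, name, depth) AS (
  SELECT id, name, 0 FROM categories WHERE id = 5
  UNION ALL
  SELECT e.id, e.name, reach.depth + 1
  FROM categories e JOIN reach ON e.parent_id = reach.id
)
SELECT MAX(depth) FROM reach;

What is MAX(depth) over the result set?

Base: id=5 (Fantasy) at depth 0.
Iteration 1: rows with parent_id in {5} -> Drama (id 6, depth 1), NonFiction (id 8, depth 1).
Iteration 2: rows with parent_id in {6,8} -> Sports (id 7, depth 2), Games (id 9, depth 2).
Iteration 3: rows with parent_id in {7,9} -> Video (id 10, depth 3).
Iteration 4: no rows with parent_id in {10}; recursion stops.
depth values: 0, 1, 1, 2, 2, 3; the maximum is 3.

3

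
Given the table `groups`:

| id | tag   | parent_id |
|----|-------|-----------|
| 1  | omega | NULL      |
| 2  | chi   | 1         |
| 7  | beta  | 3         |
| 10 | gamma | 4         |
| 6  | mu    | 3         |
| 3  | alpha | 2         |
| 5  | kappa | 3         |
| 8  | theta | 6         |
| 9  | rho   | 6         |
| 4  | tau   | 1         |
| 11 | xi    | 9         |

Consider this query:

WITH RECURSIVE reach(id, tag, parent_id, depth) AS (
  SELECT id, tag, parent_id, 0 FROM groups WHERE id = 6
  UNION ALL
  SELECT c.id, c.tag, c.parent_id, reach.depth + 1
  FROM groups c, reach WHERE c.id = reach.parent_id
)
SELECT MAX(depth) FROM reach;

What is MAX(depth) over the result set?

Base: id=6 (mu), parent_id=3, depth 0.
Iteration 1: join on id=3 -> alpha (id 3, parent_id=2, depth 1).
Iteration 2: join on id=2 -> chi (id 2, parent_id=1, depth 2).
Iteration 3: join on id=1 -> omega (id 1, parent_id=NULL, depth 3).
Iteration 4: parent_id is NULL; no match; recursion stops.
depth values: 0, 1, 2, 3; the maximum is 3.

3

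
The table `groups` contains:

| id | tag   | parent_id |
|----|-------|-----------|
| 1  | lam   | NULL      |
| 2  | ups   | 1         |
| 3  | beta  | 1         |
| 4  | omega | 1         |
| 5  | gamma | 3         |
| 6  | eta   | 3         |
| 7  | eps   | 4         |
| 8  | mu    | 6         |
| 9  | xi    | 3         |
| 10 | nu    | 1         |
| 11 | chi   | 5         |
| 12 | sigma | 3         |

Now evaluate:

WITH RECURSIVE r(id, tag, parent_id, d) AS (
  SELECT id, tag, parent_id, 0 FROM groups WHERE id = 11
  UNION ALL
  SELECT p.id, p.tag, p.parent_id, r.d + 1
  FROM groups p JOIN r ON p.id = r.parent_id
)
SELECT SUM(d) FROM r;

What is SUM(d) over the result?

6

Base: id=11 (chi), parent_id=5, d 0.
Iteration 1: join on id=5 -> gamma (id 5, parent_id=3, d 1).
Iteration 2: join on id=3 -> beta (id 3, parent_id=1, d 2).
Iteration 3: join on id=1 -> lam (id 1, parent_id=NULL, d 3).
Iteration 4: parent_id is NULL; no match; recursion stops.
SUM(d) = 0 + 1 + 2 + 3 = 6.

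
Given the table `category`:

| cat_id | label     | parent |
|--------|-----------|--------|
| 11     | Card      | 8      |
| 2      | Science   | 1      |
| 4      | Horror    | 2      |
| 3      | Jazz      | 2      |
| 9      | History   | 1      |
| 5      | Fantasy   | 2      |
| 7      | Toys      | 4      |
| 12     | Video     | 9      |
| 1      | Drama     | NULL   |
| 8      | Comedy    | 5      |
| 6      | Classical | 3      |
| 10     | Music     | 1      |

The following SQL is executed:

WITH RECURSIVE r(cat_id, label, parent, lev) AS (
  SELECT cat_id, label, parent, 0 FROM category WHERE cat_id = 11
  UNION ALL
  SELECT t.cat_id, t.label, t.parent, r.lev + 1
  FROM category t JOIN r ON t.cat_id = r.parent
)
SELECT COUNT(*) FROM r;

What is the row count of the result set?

Base: cat_id=11 (Card), parent=8, lev 0.
Iteration 1: join on cat_id=8 -> Comedy (id 8, parent=5, lev 1).
Iteration 2: join on cat_id=5 -> Fantasy (id 5, parent=2, lev 2).
Iteration 3: join on cat_id=2 -> Science (id 2, parent=1, lev 3).
Iteration 4: join on cat_id=1 -> Drama (id 1, parent=NULL, lev 4).
Iteration 5: parent is NULL; no match; recursion stops.
Total rows emitted: 5.

5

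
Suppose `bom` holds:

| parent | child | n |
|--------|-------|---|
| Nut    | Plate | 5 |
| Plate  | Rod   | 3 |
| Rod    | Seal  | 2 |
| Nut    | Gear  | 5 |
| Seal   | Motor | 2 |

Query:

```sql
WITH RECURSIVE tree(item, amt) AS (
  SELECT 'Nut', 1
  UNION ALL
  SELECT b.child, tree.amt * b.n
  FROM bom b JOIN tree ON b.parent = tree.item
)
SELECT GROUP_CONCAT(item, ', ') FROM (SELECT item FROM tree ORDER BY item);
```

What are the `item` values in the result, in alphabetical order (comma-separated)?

Gear, Motor, Nut, Plate, Rod, Seal

Base: (Nut, amt=1).
Iteration 1: components of {Nut} -> Gear = 1*5 = 5, Plate = 1*5 = 5.
Iteration 2: components of {Gear,Plate} -> Rod = 5*3 = 15.
Iteration 3: components of {Rod} -> Seal = 15*2 = 30.
Iteration 4: components of {Seal} -> Motor = 30*2 = 60.
Iteration 5: no further components; recursion stops.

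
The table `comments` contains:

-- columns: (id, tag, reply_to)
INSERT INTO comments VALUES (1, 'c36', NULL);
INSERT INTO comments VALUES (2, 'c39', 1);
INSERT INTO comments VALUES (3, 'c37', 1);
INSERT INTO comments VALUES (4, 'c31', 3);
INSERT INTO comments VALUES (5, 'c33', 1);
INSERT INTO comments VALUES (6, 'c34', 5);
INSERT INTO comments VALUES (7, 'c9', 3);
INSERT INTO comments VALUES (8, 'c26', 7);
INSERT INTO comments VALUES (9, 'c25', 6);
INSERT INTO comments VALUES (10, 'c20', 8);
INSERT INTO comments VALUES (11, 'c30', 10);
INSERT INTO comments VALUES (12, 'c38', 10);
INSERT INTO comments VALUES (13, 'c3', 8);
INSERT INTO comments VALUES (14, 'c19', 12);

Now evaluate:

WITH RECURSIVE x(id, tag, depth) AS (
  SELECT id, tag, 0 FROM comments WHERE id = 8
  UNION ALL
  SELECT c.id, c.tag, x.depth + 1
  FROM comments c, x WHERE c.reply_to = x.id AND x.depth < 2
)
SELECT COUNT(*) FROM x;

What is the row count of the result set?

5

Base: id=8 (c26) at depth 0.
Iteration 1: rows with reply_to in {8} -> c20 (id 10, depth 1), c3 (id 13, depth 1).
Iteration 2: rows with reply_to in {10,13} -> c30 (id 11, depth 2), c38 (id 12, depth 2).
Iteration 3: depth < 2 fails for all current rows; recursion stops.
Total rows emitted: 5.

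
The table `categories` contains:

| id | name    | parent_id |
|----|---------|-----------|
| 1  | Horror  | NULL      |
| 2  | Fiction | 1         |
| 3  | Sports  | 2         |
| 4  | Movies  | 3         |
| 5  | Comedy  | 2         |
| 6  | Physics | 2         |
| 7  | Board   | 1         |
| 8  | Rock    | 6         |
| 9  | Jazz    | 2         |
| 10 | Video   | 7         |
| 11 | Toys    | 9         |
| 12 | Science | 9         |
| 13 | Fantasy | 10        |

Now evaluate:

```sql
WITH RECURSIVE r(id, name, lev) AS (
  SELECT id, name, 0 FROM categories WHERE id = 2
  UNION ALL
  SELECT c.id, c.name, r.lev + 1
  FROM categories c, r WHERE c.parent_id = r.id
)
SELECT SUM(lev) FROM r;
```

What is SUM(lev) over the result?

Base: id=2 (Fiction) at lev 0.
Iteration 1: rows with parent_id in {2} -> Sports (id 3, lev 1), Comedy (id 5, lev 1), Physics (id 6, lev 1), Jazz (id 9, lev 1).
Iteration 2: rows with parent_id in {3,5,6,9} -> Movies (id 4, lev 2), Rock (id 8, lev 2), Toys (id 11, lev 2), Science (id 12, lev 2).
Iteration 3: no rows with parent_id in {4,8,11,12}; recursion stops.
SUM(lev) = 0 + 1 + 1 + 1 + 1 + 2 + 2 + 2 + 2 = 12.

12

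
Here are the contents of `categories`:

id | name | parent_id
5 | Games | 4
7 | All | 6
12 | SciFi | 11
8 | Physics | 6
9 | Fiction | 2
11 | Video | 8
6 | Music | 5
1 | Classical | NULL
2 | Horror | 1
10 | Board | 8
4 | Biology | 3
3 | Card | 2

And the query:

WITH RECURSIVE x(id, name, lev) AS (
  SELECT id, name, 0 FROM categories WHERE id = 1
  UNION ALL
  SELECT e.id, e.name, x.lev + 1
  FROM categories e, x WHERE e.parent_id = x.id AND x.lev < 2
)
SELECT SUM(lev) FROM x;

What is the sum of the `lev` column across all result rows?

5

Base: id=1 (Classical) at lev 0.
Iteration 1: rows with parent_id in {1} -> Horror (id 2, lev 1).
Iteration 2: rows with parent_id in {2} -> Card (id 3, lev 2), Fiction (id 9, lev 2).
Iteration 3: lev < 2 fails for all current rows; recursion stops.
SUM(lev) = 0 + 1 + 2 + 2 = 5.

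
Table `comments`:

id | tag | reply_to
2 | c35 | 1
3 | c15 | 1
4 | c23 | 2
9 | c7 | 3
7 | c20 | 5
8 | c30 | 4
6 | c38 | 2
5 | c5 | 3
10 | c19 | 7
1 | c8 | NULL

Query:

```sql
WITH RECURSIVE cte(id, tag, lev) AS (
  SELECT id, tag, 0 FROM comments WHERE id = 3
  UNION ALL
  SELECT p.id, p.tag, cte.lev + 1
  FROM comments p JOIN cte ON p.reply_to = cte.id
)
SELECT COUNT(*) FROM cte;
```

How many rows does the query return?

5

Base: id=3 (c15) at lev 0.
Iteration 1: rows with reply_to in {3} -> c5 (id 5, lev 1), c7 (id 9, lev 1).
Iteration 2: rows with reply_to in {5,9} -> c20 (id 7, lev 2).
Iteration 3: rows with reply_to in {7} -> c19 (id 10, lev 3).
Iteration 4: no rows with reply_to in {10}; recursion stops.
Total rows emitted: 5.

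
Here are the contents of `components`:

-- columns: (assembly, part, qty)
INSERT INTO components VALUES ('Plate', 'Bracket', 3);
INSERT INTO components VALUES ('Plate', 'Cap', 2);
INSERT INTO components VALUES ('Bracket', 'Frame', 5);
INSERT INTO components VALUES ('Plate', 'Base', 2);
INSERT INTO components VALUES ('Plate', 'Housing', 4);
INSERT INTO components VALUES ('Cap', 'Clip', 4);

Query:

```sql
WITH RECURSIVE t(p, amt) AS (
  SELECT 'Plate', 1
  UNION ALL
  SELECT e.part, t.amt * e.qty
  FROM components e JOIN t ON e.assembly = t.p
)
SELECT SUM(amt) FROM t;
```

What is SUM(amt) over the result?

35

Base: (Plate, amt=1).
Iteration 1: components of {Plate} -> Base = 1*2 = 2, Bracket = 1*3 = 3, Cap = 1*2 = 2, Housing = 1*4 = 4.
Iteration 2: components of {Base,Bracket,Cap,Housing} -> Clip = 2*4 = 8, Frame = 3*5 = 15.
Iteration 3: no further components; recursion stops.
SUM(amt) = 1 + 2 + 3 + 2 + 4 + 15 + 8 = 35.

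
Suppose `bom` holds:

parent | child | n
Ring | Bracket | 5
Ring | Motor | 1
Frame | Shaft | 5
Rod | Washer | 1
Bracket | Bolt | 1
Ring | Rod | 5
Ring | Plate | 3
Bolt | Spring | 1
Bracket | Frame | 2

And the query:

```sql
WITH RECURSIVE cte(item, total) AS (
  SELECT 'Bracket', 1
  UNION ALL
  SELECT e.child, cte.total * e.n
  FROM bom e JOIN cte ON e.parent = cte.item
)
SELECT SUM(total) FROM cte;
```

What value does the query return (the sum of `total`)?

15

Base: (Bracket, total=1).
Iteration 1: components of {Bracket} -> Bolt = 1*1 = 1, Frame = 1*2 = 2.
Iteration 2: components of {Bolt,Frame} -> Shaft = 2*5 = 10, Spring = 1*1 = 1.
Iteration 3: no further components; recursion stops.
SUM(total) = 1 + 2 + 1 + 10 + 1 = 15.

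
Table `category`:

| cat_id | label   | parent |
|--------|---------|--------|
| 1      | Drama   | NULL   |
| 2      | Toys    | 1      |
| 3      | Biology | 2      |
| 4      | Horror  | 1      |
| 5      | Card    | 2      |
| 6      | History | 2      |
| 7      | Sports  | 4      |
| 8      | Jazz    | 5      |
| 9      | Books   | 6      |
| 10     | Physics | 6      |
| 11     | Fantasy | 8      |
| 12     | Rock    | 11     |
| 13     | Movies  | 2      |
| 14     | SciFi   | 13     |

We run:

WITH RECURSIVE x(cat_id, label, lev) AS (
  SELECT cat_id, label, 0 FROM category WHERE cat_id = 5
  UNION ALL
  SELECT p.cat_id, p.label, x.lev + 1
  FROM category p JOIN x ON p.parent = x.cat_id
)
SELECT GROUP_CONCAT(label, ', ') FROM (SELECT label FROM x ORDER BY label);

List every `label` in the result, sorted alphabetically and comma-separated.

Card, Fantasy, Jazz, Rock

Base: cat_id=5 (Card) at lev 0.
Iteration 1: rows with parent in {5} -> Jazz (id 8, lev 1).
Iteration 2: rows with parent in {8} -> Fantasy (id 11, lev 2).
Iteration 3: rows with parent in {11} -> Rock (id 12, lev 3).
Iteration 4: no rows with parent in {12}; recursion stops.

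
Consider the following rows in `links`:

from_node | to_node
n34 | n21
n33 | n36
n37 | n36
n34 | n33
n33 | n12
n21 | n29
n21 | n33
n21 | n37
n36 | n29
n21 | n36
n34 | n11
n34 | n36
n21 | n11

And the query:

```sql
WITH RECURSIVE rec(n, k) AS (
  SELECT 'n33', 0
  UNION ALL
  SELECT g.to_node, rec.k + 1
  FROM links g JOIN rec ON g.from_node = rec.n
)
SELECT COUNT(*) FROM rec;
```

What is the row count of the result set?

4

Base: (n33, k=0).
Iteration 1: edges from {n33} -> (n12, k=1), (n36, k=1).
Iteration 2: edges from {n12,n36} -> (n29, k=2).
Iteration 3: no outgoing edges from {n29}; recursion stops.
Total rows emitted: 4.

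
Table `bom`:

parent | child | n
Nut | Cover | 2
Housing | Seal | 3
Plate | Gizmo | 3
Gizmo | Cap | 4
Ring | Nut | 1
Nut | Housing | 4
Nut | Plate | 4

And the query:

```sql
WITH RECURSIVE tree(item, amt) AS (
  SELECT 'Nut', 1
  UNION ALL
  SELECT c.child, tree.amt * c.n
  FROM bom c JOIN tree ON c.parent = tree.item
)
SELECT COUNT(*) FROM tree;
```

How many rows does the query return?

Base: (Nut, amt=1).
Iteration 1: components of {Nut} -> Cover = 1*2 = 2, Housing = 1*4 = 4, Plate = 1*4 = 4.
Iteration 2: components of {Cover,Housing,Plate} -> Gizmo = 4*3 = 12, Seal = 4*3 = 12.
Iteration 3: components of {Gizmo,Seal} -> Cap = 12*4 = 48.
Iteration 4: no further components; recursion stops.
Total rows emitted: 7.

7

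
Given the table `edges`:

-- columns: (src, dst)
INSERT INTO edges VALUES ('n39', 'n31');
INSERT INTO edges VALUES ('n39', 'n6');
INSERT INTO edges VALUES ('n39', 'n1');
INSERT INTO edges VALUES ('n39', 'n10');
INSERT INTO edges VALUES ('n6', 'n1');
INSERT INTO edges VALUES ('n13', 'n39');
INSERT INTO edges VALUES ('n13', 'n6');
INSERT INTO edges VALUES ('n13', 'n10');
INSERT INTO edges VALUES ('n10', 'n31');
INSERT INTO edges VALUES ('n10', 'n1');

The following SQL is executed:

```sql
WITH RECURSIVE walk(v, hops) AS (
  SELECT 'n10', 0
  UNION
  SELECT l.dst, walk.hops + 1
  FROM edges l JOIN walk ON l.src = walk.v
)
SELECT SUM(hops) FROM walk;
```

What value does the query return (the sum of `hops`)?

Base: (n10, hops=0).
Iteration 1: edges from {n10} -> (n1, hops=1), (n31, hops=1).
Iteration 2: no outgoing edges from {n1,n31}; recursion stops.
SUM(hops) = 0 + 1 + 1 = 2.

2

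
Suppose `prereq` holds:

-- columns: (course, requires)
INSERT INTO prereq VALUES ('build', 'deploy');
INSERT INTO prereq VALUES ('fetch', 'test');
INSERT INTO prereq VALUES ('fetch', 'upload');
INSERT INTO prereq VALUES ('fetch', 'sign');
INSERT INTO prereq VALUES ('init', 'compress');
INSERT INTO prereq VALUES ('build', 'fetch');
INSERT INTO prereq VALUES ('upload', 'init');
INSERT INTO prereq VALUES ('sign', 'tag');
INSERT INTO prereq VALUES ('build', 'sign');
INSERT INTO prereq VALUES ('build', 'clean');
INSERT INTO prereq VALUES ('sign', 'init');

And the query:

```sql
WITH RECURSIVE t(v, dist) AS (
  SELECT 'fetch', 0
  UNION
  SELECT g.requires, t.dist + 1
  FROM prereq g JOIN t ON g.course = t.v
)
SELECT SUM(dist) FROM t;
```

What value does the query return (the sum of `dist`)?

10

Base: (fetch, dist=0).
Iteration 1: edges from {fetch} -> (sign, dist=1), (test, dist=1), (upload, dist=1).
Iteration 2: edges from {sign,test,upload} -> (init, dist=2), (tag, dist=2). [UNION drops 1 duplicate row(s)]
Iteration 3: edges from {init,tag} -> (compress, dist=3).
Iteration 4: no outgoing edges from {compress}; recursion stops.
SUM(dist) = 0 + 1 + 1 + 1 + 2 + 2 + 3 = 10.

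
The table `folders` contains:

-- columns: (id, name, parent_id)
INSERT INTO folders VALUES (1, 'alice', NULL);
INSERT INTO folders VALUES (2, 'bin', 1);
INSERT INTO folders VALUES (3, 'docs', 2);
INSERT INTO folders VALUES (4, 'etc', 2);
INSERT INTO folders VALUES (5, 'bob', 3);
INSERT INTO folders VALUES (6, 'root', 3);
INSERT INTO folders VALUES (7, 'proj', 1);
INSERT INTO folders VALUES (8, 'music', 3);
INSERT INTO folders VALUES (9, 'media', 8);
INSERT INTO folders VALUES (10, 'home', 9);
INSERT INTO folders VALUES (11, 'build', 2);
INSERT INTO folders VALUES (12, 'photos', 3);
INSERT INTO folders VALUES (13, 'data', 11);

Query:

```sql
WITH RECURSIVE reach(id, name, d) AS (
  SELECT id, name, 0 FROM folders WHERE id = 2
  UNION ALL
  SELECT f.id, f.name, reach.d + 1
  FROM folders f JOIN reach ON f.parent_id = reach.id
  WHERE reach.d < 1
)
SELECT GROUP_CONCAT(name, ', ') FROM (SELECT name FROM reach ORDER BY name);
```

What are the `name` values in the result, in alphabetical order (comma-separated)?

bin, build, docs, etc

Base: id=2 (bin) at d 0.
Iteration 1: rows with parent_id in {2} -> docs (id 3, d 1), etc (id 4, d 1), build (id 11, d 1).
Iteration 2: d < 1 fails for all current rows; recursion stops.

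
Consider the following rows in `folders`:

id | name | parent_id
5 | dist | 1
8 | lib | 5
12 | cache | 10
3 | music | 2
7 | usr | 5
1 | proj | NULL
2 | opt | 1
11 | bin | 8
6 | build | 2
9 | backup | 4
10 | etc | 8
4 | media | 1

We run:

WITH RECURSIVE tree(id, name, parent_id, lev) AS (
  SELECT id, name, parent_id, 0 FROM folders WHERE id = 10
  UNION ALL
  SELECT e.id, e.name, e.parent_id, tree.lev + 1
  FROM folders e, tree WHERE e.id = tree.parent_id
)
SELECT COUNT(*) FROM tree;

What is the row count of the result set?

Base: id=10 (etc), parent_id=8, lev 0.
Iteration 1: join on id=8 -> lib (id 8, parent_id=5, lev 1).
Iteration 2: join on id=5 -> dist (id 5, parent_id=1, lev 2).
Iteration 3: join on id=1 -> proj (id 1, parent_id=NULL, lev 3).
Iteration 4: parent_id is NULL; no match; recursion stops.
Total rows emitted: 4.

4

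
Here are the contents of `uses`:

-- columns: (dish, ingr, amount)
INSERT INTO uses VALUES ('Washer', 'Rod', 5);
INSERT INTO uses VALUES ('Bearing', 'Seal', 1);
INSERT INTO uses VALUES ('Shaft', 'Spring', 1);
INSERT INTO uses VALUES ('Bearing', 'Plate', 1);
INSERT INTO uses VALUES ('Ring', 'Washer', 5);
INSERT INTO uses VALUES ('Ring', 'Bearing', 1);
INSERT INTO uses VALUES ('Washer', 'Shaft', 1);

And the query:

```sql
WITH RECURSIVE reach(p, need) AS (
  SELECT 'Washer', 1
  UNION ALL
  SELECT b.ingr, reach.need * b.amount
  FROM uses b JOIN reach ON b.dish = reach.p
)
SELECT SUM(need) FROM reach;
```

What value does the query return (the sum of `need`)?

Base: (Washer, need=1).
Iteration 1: components of {Washer} -> Rod = 1*5 = 5, Shaft = 1*1 = 1.
Iteration 2: components of {Rod,Shaft} -> Spring = 1*1 = 1.
Iteration 3: no further components; recursion stops.
SUM(need) = 1 + 1 + 5 + 1 = 8.

8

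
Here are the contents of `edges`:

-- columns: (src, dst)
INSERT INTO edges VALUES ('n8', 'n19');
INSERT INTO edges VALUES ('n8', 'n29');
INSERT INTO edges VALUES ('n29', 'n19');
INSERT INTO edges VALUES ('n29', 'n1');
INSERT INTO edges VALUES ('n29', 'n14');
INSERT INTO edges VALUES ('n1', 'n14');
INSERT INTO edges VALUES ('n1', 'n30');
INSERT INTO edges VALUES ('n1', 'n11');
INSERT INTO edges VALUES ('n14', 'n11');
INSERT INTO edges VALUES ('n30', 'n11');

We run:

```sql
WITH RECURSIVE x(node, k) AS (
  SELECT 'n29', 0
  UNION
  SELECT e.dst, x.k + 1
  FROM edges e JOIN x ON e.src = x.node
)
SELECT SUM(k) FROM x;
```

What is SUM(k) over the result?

Base: (n29, k=0).
Iteration 1: edges from {n29} -> (n1, k=1), (n14, k=1), (n19, k=1).
Iteration 2: edges from {n1,n14,n19} -> (n11, k=2), (n14, k=2), (n30, k=2). [UNION drops 1 duplicate row(s)]
Iteration 3: edges from {n11,n14,n30} -> (n11, k=3). [UNION drops 1 duplicate row(s)]
Iteration 4: no outgoing edges from {n11}; recursion stops.
SUM(k) = 0 + 1 + 1 + 1 + 2 + 2 + 2 + 3 = 12.

12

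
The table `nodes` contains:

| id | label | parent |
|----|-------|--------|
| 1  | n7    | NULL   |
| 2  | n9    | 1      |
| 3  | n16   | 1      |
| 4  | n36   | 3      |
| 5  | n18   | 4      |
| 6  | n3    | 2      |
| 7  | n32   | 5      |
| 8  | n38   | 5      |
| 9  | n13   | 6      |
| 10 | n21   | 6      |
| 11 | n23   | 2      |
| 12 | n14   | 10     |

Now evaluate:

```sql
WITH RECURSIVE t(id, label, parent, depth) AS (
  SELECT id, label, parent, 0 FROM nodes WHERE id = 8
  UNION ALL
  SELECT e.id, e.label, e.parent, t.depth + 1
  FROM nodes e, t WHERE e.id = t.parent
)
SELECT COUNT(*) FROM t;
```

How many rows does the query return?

Base: id=8 (n38), parent=5, depth 0.
Iteration 1: join on id=5 -> n18 (id 5, parent=4, depth 1).
Iteration 2: join on id=4 -> n36 (id 4, parent=3, depth 2).
Iteration 3: join on id=3 -> n16 (id 3, parent=1, depth 3).
Iteration 4: join on id=1 -> n7 (id 1, parent=NULL, depth 4).
Iteration 5: parent is NULL; no match; recursion stops.
Total rows emitted: 5.

5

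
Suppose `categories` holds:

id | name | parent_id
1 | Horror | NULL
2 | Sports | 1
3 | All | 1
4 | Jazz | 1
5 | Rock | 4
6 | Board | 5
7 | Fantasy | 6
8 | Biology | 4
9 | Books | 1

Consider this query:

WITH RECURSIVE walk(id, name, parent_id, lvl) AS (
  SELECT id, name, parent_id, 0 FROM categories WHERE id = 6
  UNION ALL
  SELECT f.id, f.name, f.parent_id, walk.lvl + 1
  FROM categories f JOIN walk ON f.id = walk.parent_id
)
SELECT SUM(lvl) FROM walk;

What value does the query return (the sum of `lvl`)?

Base: id=6 (Board), parent_id=5, lvl 0.
Iteration 1: join on id=5 -> Rock (id 5, parent_id=4, lvl 1).
Iteration 2: join on id=4 -> Jazz (id 4, parent_id=1, lvl 2).
Iteration 3: join on id=1 -> Horror (id 1, parent_id=NULL, lvl 3).
Iteration 4: parent_id is NULL; no match; recursion stops.
SUM(lvl) = 0 + 1 + 2 + 3 = 6.

6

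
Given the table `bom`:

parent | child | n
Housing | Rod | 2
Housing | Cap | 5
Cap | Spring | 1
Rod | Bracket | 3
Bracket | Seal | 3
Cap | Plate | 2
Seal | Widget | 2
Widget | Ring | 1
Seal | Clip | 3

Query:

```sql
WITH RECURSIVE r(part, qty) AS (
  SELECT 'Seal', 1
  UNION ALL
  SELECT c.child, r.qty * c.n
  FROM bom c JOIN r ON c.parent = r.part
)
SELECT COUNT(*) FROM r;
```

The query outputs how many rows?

4

Base: (Seal, qty=1).
Iteration 1: components of {Seal} -> Clip = 1*3 = 3, Widget = 1*2 = 2.
Iteration 2: components of {Clip,Widget} -> Ring = 2*1 = 2.
Iteration 3: no further components; recursion stops.
Total rows emitted: 4.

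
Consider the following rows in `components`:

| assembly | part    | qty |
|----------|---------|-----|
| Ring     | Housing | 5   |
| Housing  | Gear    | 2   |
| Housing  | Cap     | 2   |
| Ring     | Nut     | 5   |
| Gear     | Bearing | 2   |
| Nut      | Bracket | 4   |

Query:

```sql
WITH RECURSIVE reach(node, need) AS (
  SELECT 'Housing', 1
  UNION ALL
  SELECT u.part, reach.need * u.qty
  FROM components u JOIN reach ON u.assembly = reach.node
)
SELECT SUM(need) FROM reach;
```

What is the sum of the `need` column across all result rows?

Base: (Housing, need=1).
Iteration 1: components of {Housing} -> Cap = 1*2 = 2, Gear = 1*2 = 2.
Iteration 2: components of {Cap,Gear} -> Bearing = 2*2 = 4.
Iteration 3: no further components; recursion stops.
SUM(need) = 1 + 2 + 2 + 4 = 9.

9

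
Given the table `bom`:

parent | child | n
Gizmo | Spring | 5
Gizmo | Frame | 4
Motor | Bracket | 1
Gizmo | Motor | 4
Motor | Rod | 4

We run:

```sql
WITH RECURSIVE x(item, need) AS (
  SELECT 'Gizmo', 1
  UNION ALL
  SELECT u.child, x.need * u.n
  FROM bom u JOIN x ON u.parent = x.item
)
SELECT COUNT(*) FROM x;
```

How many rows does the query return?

6

Base: (Gizmo, need=1).
Iteration 1: components of {Gizmo} -> Frame = 1*4 = 4, Motor = 1*4 = 4, Spring = 1*5 = 5.
Iteration 2: components of {Frame,Motor,Spring} -> Bracket = 4*1 = 4, Rod = 4*4 = 16.
Iteration 3: no further components; recursion stops.
Total rows emitted: 6.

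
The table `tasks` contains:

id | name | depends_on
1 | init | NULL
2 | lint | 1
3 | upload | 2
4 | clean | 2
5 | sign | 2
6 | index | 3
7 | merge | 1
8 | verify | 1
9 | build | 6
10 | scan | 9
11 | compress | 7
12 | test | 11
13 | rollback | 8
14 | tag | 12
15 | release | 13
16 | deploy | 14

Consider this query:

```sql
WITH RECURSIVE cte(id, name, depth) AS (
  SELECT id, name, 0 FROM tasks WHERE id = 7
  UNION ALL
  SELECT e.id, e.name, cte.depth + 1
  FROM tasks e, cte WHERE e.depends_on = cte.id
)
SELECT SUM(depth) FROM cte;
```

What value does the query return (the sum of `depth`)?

10

Base: id=7 (merge) at depth 0.
Iteration 1: rows with depends_on in {7} -> compress (id 11, depth 1).
Iteration 2: rows with depends_on in {11} -> test (id 12, depth 2).
Iteration 3: rows with depends_on in {12} -> tag (id 14, depth 3).
Iteration 4: rows with depends_on in {14} -> deploy (id 16, depth 4).
Iteration 5: no rows with depends_on in {16}; recursion stops.
SUM(depth) = 0 + 1 + 2 + 3 + 4 = 10.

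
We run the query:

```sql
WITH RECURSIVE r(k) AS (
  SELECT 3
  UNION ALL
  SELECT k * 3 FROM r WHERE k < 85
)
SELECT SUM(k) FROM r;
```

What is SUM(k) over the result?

Base: k=3.
Iteration 1: 3 < 85 holds -> k = 3 * 3 = 9.
Iteration 2: 9 < 85 holds -> k = 9 * 3 = 27.
Iteration 3: 27 < 85 holds -> k = 27 * 3 = 81.
Iteration 4: 81 < 85 holds -> k = 81 * 3 = 243.
Iteration 5: 243 < 85 fails; recursion stops.
SUM(k) = 3 + 9 + 27 + 81 + 243 = 363.

363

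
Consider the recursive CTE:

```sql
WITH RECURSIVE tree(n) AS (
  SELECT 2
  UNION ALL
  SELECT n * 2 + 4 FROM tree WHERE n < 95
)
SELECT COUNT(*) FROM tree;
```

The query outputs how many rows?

6

Base: n=2.
Iteration 1: 2 < 95 holds -> n = 2 * 2 + 4 = 8.
Iteration 2: 8 < 95 holds -> n = 8 * 2 + 4 = 20.
Iteration 3: 20 < 95 holds -> n = 20 * 2 + 4 = 44.
Iteration 4: 44 < 95 holds -> n = 44 * 2 + 4 = 92.
Iteration 5: 92 < 95 holds -> n = 92 * 2 + 4 = 188.
Iteration 6: 188 < 95 fails; recursion stops.
Total rows emitted: 6.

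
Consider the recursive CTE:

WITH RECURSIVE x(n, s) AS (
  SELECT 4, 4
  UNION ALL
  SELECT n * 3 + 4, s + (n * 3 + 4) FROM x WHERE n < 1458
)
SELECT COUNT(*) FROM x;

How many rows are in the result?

Base: n=4, s=4.
Iteration 1: 4 < 1458 holds -> n = 4 * 3 + 4 = 16, s = 4 + 16 = 20.
Iteration 2: 16 < 1458 holds -> n = 16 * 3 + 4 = 52, s = 20 + 52 = 72.
Iteration 3: 52 < 1458 holds -> n = 52 * 3 + 4 = 160, s = 72 + 160 = 232.
Iteration 4: 160 < 1458 holds -> n = 160 * 3 + 4 = 484, s = 232 + 484 = 716.
Iteration 5: 484 < 1458 holds -> n = 484 * 3 + 4 = 1456, s = 716 + 1456 = 2172.
Iteration 6: 1456 < 1458 holds -> n = 1456 * 3 + 4 = 4372, s = 2172 + 4372 = 6544.
Iteration 7: 4372 < 1458 fails; recursion stops.
Total rows emitted: 7.

7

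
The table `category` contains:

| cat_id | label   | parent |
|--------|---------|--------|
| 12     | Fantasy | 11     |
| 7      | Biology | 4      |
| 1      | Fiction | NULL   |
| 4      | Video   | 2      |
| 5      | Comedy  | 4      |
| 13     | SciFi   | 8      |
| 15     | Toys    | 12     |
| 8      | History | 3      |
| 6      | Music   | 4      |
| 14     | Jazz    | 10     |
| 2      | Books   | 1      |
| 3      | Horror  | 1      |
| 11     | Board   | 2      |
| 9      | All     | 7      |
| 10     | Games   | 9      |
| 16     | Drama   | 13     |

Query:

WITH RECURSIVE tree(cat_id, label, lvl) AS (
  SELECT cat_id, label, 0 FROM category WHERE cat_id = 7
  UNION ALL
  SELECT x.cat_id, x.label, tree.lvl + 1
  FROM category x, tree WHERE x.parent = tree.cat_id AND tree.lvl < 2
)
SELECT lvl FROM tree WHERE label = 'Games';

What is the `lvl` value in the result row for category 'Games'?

2

Base: cat_id=7 (Biology) at lvl 0.
Iteration 1: rows with parent in {7} -> All (id 9, lvl 1).
Iteration 2: rows with parent in {9} -> Games (id 10, lvl 2).
Iteration 3: lvl < 2 fails for all current rows; recursion stops.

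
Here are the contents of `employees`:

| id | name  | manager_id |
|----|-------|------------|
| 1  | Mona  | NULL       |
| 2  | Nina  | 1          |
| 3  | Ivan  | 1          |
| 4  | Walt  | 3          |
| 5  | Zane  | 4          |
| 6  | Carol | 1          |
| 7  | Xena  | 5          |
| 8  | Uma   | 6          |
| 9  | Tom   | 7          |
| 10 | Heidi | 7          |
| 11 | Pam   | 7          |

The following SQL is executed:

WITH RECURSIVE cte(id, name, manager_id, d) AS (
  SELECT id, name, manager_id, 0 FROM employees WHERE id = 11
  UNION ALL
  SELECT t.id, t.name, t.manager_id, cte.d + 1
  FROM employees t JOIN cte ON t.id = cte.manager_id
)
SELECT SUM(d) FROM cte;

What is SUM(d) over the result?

Base: id=11 (Pam), manager_id=7, d 0.
Iteration 1: join on id=7 -> Xena (id 7, manager_id=5, d 1).
Iteration 2: join on id=5 -> Zane (id 5, manager_id=4, d 2).
Iteration 3: join on id=4 -> Walt (id 4, manager_id=3, d 3).
Iteration 4: join on id=3 -> Ivan (id 3, manager_id=1, d 4).
Iteration 5: join on id=1 -> Mona (id 1, manager_id=NULL, d 5).
Iteration 6: manager_id is NULL; no match; recursion stops.
SUM(d) = 0 + 1 + 2 + 3 + 4 + 5 = 15.

15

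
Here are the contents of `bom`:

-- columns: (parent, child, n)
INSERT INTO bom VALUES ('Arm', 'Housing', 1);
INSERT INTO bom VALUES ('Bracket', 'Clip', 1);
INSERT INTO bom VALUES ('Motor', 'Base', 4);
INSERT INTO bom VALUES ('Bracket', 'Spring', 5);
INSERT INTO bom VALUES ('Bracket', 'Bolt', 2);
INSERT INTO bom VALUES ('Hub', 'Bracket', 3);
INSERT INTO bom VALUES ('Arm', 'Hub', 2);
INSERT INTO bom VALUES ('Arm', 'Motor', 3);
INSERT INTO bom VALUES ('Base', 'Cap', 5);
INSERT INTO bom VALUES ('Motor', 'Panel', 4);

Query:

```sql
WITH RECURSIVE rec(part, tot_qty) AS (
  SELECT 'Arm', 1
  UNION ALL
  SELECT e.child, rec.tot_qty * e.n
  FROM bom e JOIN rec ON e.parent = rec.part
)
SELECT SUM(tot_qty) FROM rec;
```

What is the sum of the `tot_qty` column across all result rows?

145

Base: (Arm, tot_qty=1).
Iteration 1: components of {Arm} -> Housing = 1*1 = 1, Hub = 1*2 = 2, Motor = 1*3 = 3.
Iteration 2: components of {Housing,Hub,Motor} -> Base = 3*4 = 12, Bracket = 2*3 = 6, Panel = 3*4 = 12.
Iteration 3: components of {Base,Bracket,Panel} -> Bolt = 6*2 = 12, Cap = 12*5 = 60, Clip = 6*1 = 6, Spring = 6*5 = 30.
Iteration 4: no further components; recursion stops.
SUM(tot_qty) = 1 + 3 + 1 + 2 + 12 + 12 + 6 + 60 + 30 + 12 + 6 = 145.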